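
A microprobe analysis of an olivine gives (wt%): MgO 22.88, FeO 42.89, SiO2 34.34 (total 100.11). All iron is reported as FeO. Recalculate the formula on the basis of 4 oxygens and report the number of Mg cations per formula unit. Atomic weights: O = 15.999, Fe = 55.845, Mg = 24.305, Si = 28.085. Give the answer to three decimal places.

22.88 wt% MgO ÷ 40.304 g/mol = 0.56769 mol, giving 0.56769 Mg and 0.56769 O.
42.89 wt% FeO ÷ 71.844 g/mol = 0.59699 mol, giving 0.59699 Fe and 0.59699 O.
34.34 wt% SiO2 ÷ 60.083 g/mol = 0.57154 mol, giving 0.57154 Si and 1.14308 O.
Oxygen sums to 2.30776; scaling by 4/2.30776 = 1.73328 puts the formula on 4 O.
Mg: 0.56769 × 1.73328 = 0.984 atoms per formula unit.

0.984 Mg apfu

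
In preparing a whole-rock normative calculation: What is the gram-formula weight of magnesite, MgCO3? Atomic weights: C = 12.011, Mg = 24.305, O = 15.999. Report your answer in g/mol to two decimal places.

84.31 g/mol

M = 1·24.305 + 1·12.011 + 3·15.999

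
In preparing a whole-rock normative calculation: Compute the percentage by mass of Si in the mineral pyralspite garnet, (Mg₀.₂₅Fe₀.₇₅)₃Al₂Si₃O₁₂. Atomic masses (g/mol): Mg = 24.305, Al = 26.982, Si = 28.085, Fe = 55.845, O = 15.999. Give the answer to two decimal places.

Molar mass of (Mg₀.₂₅Fe₀.₇₅)₃Al₂Si₃O₁₂: 0.75*24.305 + 2.25*55.845 + 2*26.982 + 3*28.085 + 12*15.999 = 474.087 g/mol.
Mass of Si per formula unit: 3 × 28.085 = 84.255 g.
Weight fraction Si = 84.255 / 474.087 = 0.1777.

17.77 wt%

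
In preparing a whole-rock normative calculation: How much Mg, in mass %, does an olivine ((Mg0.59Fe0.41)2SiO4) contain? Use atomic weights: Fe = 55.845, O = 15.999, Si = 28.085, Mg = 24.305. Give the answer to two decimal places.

Formula mass = 1.18×24.305 + 0.82×55.845 + 1×28.085 + 4×15.999 = 166.554 g/mol, of which 28.680 g is Mg.
So Mg makes up 28.680/166.554 = 0.1722 of the mass, i.e. 17.22%.

17.22 mass %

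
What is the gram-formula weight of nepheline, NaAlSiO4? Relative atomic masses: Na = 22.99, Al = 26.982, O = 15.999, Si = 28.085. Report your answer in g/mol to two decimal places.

142.05 g/mol

M = 1·22.99 + 1·26.982 + 1·28.085 + 4·15.999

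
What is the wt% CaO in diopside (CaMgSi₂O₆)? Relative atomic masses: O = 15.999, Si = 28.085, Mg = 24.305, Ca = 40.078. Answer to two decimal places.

M(CaMgSi₂O₆) = 216.547 g/mol; M(CaO) = 56.077 g/mol.
Moles CaO per formula unit = 1 Ca ÷ 1 = 1.0000.
CaO fraction = (1.0000 × 56.077) / 216.547 = 56.077/216.547 = 0.2590.

25.90 wt%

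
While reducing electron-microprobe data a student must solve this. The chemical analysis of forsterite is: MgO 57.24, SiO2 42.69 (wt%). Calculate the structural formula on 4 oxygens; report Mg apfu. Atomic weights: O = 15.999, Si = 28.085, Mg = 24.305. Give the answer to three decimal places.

MgO: 57.24/40.304 = 1.42021 mol → 1.42021 mol Mg, 1.42021 mol O.
SiO2: 42.69/60.083 = 0.71052 mol → 0.71052 mol Si, 1.42104 mol O.
Total oxygen = 2.84125 mol. Normalization factor = 4/2.84125 = 1.40783.
Mg per 4 O = 1.42021 × 1.40783 = 1.999.

1.999 Mg apfu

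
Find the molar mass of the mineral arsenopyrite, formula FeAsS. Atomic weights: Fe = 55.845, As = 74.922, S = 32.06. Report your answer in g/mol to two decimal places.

162.83 g/mol

The formula mass is the sum 1·55.845 + 1·74.922 + 1·32.06.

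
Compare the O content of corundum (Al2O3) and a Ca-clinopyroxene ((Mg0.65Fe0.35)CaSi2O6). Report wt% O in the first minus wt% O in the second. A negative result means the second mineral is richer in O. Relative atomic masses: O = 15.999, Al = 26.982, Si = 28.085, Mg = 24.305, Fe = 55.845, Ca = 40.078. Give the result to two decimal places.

4.89 percentage points

First mineral: 47.997 g O in 101.961 g formula = 47.07 wt% O.
Second mineral: 95.994 g O in 227.586 g formula = 42.18 wt% O.
47.07% − 42.18% gives a difference of 4.89 percentage points.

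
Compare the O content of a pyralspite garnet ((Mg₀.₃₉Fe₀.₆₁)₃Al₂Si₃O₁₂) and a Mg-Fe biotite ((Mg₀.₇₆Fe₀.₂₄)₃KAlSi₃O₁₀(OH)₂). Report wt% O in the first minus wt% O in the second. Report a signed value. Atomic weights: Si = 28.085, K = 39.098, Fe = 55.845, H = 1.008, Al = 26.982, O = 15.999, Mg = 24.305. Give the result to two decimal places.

First mineral: 191.988 g O in 460.840 g formula = 41.66 wt% O.
Second mineral: 191.988 g O in 439.963 g formula = 43.64 wt% O.
41.66% − 43.64% gives a difference of -1.98 percentage points.

-1.98 percentage points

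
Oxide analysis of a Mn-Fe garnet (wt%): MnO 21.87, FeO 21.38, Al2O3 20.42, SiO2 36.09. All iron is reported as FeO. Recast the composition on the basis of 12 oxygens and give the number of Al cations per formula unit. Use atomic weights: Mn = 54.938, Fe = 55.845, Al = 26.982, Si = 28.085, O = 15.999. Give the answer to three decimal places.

1.996 Al apfu

MnO (M=70.937): mol = 0.30830; Mn = 0.30830, O = 0.30830.
FeO (M=71.844): mol = 0.29759; Fe = 0.29759, O = 0.29759.
Al2O3 (M=101.961): mol = 0.20027; Al = 0.40054, O = 0.60081.
SiO2 (M=60.083): mol = 0.60067; Si = 0.60067, O = 1.20134.
ΣO = 2.40804; factor = 12/ΣO = 4.98331.
Al apfu = 0.40054 × 4.98331 = 1.996.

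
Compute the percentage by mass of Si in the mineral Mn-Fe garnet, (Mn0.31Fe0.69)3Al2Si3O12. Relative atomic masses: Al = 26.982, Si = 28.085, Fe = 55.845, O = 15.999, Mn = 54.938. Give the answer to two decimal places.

16.96 weight percent

Formula mass = 0.93·54.938 + 2.07·55.845 + 2·26.982 + 3·28.085 + 12·15.999 = 496.898 g/mol, of which 84.255 g is Si.
So Si makes up 84.255/496.898 = 0.1696 of the mass, i.e. 16.96%.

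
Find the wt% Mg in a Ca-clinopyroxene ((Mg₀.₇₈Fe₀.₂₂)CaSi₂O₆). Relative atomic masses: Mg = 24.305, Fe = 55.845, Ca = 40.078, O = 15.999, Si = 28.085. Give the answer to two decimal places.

M((Mg₀.₇₈Fe₀.₂₂)CaSi₂O₆) = 223.486 g/mol.
Mg contributes 0.78 × 24.305 = 18.958 g per mole.
18.958/223.486 = 0.0848 → 8.48%.

8.48 mass %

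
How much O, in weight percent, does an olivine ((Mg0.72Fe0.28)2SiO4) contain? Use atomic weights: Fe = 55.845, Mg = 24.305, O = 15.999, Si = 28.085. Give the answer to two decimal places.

40.41 weight percent

Formula mass = 1.44·24.305 + 0.56·55.845 + 1·28.085 + 4·15.999 = 158.353 g/mol, of which 63.996 g is O.
So O makes up 63.996/158.353 = 0.4041 of the mass, i.e. 40.41%.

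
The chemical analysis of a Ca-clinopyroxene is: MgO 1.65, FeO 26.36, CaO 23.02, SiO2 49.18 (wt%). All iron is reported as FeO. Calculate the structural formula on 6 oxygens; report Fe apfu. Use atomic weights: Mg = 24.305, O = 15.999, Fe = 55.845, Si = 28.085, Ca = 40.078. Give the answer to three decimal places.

MgO: 1.65/40.304 = 0.04094 mol → 0.04094 mol Mg, 0.04094 mol O.
FeO: 26.36/71.844 = 0.36691 mol → 0.36691 mol Fe, 0.36691 mol O.
CaO: 23.02/56.077 = 0.41051 mol → 0.41051 mol Ca, 0.41051 mol O.
SiO2: 49.18/60.083 = 0.81853 mol → 0.81853 mol Si, 1.63706 mol O.
Total oxygen = 2.45542 mol. Normalization factor = 6/2.45542 = 2.44357.
Fe per 6 O = 0.36691 × 2.44357 = 0.897.

0.897 Fe apfu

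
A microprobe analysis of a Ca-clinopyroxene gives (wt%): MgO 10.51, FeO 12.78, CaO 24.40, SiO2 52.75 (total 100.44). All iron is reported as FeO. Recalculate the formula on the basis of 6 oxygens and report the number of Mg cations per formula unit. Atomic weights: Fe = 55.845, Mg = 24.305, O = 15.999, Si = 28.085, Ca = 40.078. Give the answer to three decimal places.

0.595 Mg apfu

MgO: 10.51/40.304 = 0.26077 mol → 0.26077 mol Mg, 0.26077 mol O.
FeO: 12.78/71.844 = 0.17789 mol → 0.17789 mol Fe, 0.17789 mol O.
CaO: 24.40/56.077 = 0.43512 mol → 0.43512 mol Ca, 0.43512 mol O.
SiO2: 52.75/60.083 = 0.87795 mol → 0.87795 mol Si, 1.75590 mol O.
Total oxygen = 2.62968 mol. Normalization factor = 6/2.62968 = 2.28165.
Mg per 6 O = 0.26077 × 2.28165 = 0.595.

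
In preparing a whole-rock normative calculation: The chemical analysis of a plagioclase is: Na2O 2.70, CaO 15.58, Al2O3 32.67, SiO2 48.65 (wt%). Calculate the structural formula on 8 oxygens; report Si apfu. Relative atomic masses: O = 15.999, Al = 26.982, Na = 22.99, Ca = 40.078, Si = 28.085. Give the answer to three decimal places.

Na2O: 2.70/61.979 = 0.04356 mol → 0.08712 mol Na, 0.04356 mol O.
CaO: 15.58/56.077 = 0.27783 mol → 0.27783 mol Ca, 0.27783 mol O.
Al2O3: 32.67/101.961 = 0.32042 mol → 0.64084 mol Al, 0.96126 mol O.
SiO2: 48.65/60.083 = 0.80971 mol → 0.80971 mol Si, 1.61942 mol O.
Total oxygen = 2.90207 mol. Normalization factor = 8/2.90207 = 2.75665.
Si per 8 O = 0.80971 × 2.75665 = 2.232.

2.232 Si apfu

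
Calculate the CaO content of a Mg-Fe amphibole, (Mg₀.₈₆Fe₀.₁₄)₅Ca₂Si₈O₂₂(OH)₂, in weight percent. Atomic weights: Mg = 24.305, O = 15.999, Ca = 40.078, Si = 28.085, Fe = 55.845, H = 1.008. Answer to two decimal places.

M((Mg₀.₈₆Fe₀.₁₄)₅Ca₂Si₈O₂₂(OH)₂) = 834.431 g/mol; M(CaO) = 56.077 g/mol.
Moles CaO per formula unit = 2 Ca ÷ 1 = 2.0000.
CaO fraction = (2.0000 × 56.077) / 834.431 = 112.154/834.431 = 0.1344.

13.44 wt%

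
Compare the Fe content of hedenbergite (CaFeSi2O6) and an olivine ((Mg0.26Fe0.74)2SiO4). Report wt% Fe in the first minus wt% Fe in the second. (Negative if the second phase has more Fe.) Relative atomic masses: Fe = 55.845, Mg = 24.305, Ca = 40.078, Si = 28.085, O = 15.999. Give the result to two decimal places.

M(CaFeSi2O6) = 248.087 g/mol, so wt% Fe = 55.845/248.087 × 100 = 22.51%.
M((Mg0.26Fe0.74)2SiO4) = 187.370 g/mol, so wt% Fe = 82.651/187.370 × 100 = 44.11%.
22.51 − 44.11 = -21.60 pp.

-21.60 percentage points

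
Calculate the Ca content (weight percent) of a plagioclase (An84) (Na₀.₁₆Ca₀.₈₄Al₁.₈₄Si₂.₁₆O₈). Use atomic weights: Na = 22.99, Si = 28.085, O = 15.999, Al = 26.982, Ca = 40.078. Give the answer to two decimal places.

12.21 weight percent

Molar mass of Na₀.₁₆Ca₀.₈₄Al₁.₈₄Si₂.₁₆O₈: 0.16×22.99 + 0.84×40.078 + 1.84×26.982 + 2.16×28.085 + 8×15.999 = 275.646 g/mol.
Mass of Ca per formula unit: 0.84 × 40.078 = 33.666 g.
Weight fraction Ca = 33.666 / 275.646 = 0.1221.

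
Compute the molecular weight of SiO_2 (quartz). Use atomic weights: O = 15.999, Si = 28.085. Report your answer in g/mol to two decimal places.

60.08 g/mol

Si: 1 × 28.085 = 28.0850
O: 2 × 15.999 = 31.9980
Summing the contributions gives the formula mass.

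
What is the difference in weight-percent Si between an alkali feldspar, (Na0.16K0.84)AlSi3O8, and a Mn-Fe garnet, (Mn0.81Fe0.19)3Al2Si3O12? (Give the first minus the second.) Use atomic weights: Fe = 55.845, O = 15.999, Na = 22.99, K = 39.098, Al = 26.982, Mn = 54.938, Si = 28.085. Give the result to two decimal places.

13.55 percentage points

Si in (Na0.16K0.84)AlSi3O8: molar mass 275.750 g/mol; 3×28.085 = 84.255 g → 30.55 wt%.
Si in (Mn0.81Fe0.19)3Al2Si3O12: molar mass 495.538 g/mol; 3×28.085 = 84.255 g → 17.00 wt%.
Difference = 30.55 − 17.00 = 13.55 percentage points.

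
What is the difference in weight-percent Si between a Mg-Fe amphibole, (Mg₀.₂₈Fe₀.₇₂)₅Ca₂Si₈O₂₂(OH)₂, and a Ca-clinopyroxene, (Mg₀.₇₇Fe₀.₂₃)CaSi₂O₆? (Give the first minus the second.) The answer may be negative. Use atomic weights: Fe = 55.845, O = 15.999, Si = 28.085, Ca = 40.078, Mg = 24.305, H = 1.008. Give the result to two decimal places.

-0.83 percentage points

M((Mg₀.₂₈Fe₀.₇₂)₅Ca₂Si₈O₂₂(OH)₂) = 925.897 g/mol, so wt% Si = 224.680/925.897 × 100 = 24.27%.
M((Mg₀.₇₇Fe₀.₂₃)CaSi₂O₆) = 223.801 g/mol, so wt% Si = 56.170/223.801 × 100 = 25.10%.
24.27 − 25.10 = -0.83 pp.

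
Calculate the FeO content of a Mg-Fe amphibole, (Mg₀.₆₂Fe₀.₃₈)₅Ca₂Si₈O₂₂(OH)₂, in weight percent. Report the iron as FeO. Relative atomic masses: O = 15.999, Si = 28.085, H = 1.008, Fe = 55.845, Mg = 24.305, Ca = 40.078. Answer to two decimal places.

Formula mass = 872.279 g/mol.
1.90 Fe → 1.9000 mol FeO per formula unit; M(FeO) = 71.844, so FeO mass = 136.504 g.
136.504/872.279 × 100 = 15.65 wt%.

15.65 wt%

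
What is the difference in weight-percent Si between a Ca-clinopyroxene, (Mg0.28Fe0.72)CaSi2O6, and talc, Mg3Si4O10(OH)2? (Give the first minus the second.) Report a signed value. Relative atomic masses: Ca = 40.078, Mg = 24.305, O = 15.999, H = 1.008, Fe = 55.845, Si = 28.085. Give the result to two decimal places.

-6.14 percentage points

Si in (Mg0.28Fe0.72)CaSi2O6: molar mass 239.256 g/mol; 2×28.085 = 56.170 g → 23.48 wt%.
Si in Mg3Si4O10(OH)2: molar mass 379.259 g/mol; 4×28.085 = 112.340 g → 29.62 wt%.
Difference = 23.48 − 29.62 = -6.14 percentage points.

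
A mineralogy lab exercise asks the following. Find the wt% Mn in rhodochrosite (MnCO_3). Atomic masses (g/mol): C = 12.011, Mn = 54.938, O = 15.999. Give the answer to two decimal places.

47.79 weight percent

Molar mass of MnCO_3: 1·54.938 + 1·12.011 + 3·15.999 = 114.946 g/mol.
Mass of Mn per formula unit: 1 × 54.938 = 54.938 g.
Weight fraction Mn = 54.938 / 114.946 = 0.4779.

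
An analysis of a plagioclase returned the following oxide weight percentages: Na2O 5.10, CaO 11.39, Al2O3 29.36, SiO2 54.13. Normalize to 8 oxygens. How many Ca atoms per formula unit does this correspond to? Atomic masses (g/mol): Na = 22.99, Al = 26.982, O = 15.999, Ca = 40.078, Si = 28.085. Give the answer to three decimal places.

Na2O: 5.10/61.979 = 0.08229 mol → 0.16458 mol Na, 0.08229 mol O.
CaO: 11.39/56.077 = 0.20311 mol → 0.20311 mol Ca, 0.20311 mol O.
Al2O3: 29.36/101.961 = 0.28795 mol → 0.57590 mol Al, 0.86385 mol O.
SiO2: 54.13/60.083 = 0.90092 mol → 0.90092 mol Si, 1.80184 mol O.
Total oxygen = 2.95109 mol. Normalization factor = 8/2.95109 = 2.71086.
Ca per 8 O = 0.20311 × 2.71086 = 0.551.

0.551 Ca apfu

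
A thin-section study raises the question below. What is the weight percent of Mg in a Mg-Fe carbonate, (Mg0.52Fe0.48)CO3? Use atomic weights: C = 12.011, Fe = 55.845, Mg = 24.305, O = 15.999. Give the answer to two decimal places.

M((Mg0.52Fe0.48)CO3) = 99.452 g/mol.
Mg contributes 0.52 × 24.305 = 12.639 g per mole.
12.639/99.452 = 0.1271 → 12.71%.

12.71 weight percent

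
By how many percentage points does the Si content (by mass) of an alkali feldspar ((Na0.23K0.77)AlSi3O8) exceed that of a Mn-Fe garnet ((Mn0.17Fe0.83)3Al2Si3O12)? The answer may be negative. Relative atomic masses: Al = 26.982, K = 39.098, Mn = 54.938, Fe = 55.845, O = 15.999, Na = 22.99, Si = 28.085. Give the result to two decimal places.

Si in (Na0.23K0.77)AlSi3O8: molar mass 274.622 g/mol; 3×28.085 = 84.255 g → 30.68 wt%.
Si in (Mn0.17Fe0.83)3Al2Si3O12: molar mass 497.279 g/mol; 3×28.085 = 84.255 g → 16.94 wt%.
Difference = 30.68 − 16.94 = 13.74 percentage points.

13.74 percentage points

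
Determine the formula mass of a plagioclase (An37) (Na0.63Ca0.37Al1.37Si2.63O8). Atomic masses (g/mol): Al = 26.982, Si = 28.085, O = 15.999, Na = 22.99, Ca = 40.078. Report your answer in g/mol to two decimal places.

M = 0.63(22.99) + 0.37(40.078) + 1.37(26.982) + 2.63(28.085) + 8(15.999)

268.13 g/mol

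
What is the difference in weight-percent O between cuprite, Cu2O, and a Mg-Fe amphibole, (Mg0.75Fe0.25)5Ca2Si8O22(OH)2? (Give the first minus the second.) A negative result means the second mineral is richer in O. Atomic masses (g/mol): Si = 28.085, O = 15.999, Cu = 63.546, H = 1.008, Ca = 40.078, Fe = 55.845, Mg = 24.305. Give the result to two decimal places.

-33.90 percentage points

First mineral: 15.999 g O in 143.091 g formula = 11.18 wt% O.
Second mineral: 383.976 g O in 851.778 g formula = 45.08 wt% O.
11.18% − 45.08% gives a difference of -33.90 percentage points.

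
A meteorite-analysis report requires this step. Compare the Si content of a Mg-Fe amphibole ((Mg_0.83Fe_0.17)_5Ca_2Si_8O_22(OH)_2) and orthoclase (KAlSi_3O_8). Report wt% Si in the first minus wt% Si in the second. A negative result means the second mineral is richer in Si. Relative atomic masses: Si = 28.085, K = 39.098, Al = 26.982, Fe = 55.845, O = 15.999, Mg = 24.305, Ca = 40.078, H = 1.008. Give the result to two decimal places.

-3.50 percentage points

M((Mg_0.83Fe_0.17)_5Ca_2Si_8O_22(OH)_2) = 839.162 g/mol, so wt% Si = 224.680/839.162 × 100 = 26.77%.
M(KAlSi_3O_8) = 278.327 g/mol, so wt% Si = 84.255/278.327 × 100 = 30.27%.
26.77 − 30.27 = -3.50 pp.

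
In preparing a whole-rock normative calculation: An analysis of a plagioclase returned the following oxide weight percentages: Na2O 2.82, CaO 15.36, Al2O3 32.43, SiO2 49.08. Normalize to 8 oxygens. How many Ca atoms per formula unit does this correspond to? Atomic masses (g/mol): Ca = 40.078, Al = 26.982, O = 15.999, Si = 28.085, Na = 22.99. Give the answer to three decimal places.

Na2O: 2.82/61.979 = 0.04550 mol → 0.09100 mol Na, 0.04550 mol O.
CaO: 15.36/56.077 = 0.27391 mol → 0.27391 mol Ca, 0.27391 mol O.
Al2O3: 32.43/101.961 = 0.31806 mol → 0.63612 mol Al, 0.95418 mol O.
SiO2: 49.08/60.083 = 0.81687 mol → 0.81687 mol Si, 1.63374 mol O.
Total oxygen = 2.90733 mol. Normalization factor = 8/2.90733 = 2.75167.
Ca per 8 O = 0.27391 × 2.75167 = 0.754.

0.754 Ca apfu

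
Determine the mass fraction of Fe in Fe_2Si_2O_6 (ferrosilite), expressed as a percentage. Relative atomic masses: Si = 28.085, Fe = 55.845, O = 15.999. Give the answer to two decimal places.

42.33 wt%

M(Fe_2Si_2O_6) = 263.854 g/mol.
Fe contributes 2 × 55.845 = 111.690 g per mole.
111.690/263.854 = 0.4233 → 42.33%.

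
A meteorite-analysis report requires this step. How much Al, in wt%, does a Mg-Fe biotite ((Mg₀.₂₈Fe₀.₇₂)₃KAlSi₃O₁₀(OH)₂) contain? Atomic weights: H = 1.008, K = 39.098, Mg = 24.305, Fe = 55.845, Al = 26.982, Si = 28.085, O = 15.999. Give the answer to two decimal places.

5.56 wt%

M((Mg₀.₂₈Fe₀.₇₂)₃KAlSi₃O₁₀(OH)₂) = 485.380 g/mol.
Al contributes 1 × 26.982 = 26.982 g per mole.
26.982/485.380 = 0.0556 → 5.56%.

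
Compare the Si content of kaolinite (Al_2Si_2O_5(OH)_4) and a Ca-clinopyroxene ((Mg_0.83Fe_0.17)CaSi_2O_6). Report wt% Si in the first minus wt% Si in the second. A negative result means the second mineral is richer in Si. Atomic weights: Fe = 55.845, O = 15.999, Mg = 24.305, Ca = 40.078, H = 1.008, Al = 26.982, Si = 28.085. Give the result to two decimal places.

First mineral: 56.170 g Si in 258.157 g formula = 21.76 wt% Si.
Second mineral: 56.170 g Si in 221.909 g formula = 25.31 wt% Si.
21.76% − 25.31% gives a difference of -3.55 percentage points.

-3.55 percentage points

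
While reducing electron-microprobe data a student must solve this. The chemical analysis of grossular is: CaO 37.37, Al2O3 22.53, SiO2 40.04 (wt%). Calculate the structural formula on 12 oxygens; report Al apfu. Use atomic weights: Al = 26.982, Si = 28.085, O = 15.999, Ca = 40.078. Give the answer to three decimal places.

1.992 Al apfu

CaO: 37.37/56.077 = 0.66641 mol → 0.66641 mol Ca, 0.66641 mol O.
Al2O3: 22.53/101.961 = 0.22097 mol → 0.44194 mol Al, 0.66291 mol O.
SiO2: 40.04/60.083 = 0.66641 mol → 0.66641 mol Si, 1.33282 mol O.
Total oxygen = 2.66214 mol. Normalization factor = 12/2.66214 = 4.50765.
Al per 12 O = 0.44194 × 4.50765 = 1.992.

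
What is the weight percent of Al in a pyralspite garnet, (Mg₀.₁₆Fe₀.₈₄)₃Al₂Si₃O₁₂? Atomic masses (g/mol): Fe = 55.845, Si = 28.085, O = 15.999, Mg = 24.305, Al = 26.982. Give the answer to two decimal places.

11.18 mass %

M((Mg₀.₁₆Fe₀.₈₄)₃Al₂Si₃O₁₂) = 482.603 g/mol.
Al contributes 2 × 26.982 = 53.964 g per mole.
53.964/482.603 = 0.1118 → 11.18%.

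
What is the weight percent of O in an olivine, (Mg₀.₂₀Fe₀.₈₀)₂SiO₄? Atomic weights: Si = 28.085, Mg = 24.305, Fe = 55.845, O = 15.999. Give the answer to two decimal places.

Formula mass = 0.40×24.305 + 1.60×55.845 + 1×28.085 + 4×15.999 = 191.155 g/mol, of which 63.996 g is O.
So O makes up 63.996/191.155 = 0.3348 of the mass, i.e. 33.48%.

33.48 mass %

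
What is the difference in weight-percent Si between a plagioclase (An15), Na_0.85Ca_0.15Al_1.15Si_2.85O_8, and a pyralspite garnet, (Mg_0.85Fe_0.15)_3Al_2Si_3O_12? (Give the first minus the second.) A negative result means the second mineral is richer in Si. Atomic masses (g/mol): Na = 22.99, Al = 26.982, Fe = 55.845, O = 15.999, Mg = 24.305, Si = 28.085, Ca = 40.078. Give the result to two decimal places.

M(Na_0.85Ca_0.15Al_1.15Si_2.85O_8) = 264.617 g/mol, so wt% Si = 80.042/264.617 × 100 = 30.25%.
M((Mg_0.85Fe_0.15)_3Al_2Si_3O_12) = 417.315 g/mol, so wt% Si = 84.255/417.315 × 100 = 20.19%.
30.25 − 20.19 = 10.06 pp.

10.06 percentage points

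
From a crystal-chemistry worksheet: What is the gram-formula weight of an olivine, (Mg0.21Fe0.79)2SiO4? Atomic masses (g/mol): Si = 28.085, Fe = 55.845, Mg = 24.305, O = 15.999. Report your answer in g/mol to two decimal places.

190.52 g/mol

The formula mass is the sum 0.42(24.305) + 1.58(55.845) + 1(28.085) + 4(15.999).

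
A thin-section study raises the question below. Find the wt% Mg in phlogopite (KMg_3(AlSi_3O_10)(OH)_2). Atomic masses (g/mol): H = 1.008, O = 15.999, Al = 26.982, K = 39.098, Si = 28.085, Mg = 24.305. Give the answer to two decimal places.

17.47 wt%

M(KMg_3(AlSi_3O_10)(OH)_2) = 417.254 g/mol.
Mg contributes 3 × 24.305 = 72.915 g per mole.
72.915/417.254 = 0.1747 → 17.47%.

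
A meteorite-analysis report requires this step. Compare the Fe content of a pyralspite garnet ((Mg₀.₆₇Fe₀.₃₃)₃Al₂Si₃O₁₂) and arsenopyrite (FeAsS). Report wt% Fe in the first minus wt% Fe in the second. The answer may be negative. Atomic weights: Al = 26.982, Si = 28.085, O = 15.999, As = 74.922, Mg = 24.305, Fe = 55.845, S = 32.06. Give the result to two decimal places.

M((Mg₀.₆₇Fe₀.₃₃)₃Al₂Si₃O₁₂) = 434.347 g/mol, so wt% Fe = 55.287/434.347 × 100 = 12.73%.
M(FeAsS) = 162.827 g/mol, so wt% Fe = 55.845/162.827 × 100 = 34.30%.
12.73 − 34.30 = -21.57 pp.

-21.57 percentage points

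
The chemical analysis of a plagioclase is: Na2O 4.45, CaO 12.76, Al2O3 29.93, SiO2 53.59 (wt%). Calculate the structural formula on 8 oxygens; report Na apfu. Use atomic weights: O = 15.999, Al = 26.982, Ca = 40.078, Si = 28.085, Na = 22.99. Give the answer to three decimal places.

0.388 Na apfu

Na2O: 4.45/61.979 = 0.07180 mol → 0.14360 mol Na, 0.07180 mol O.
CaO: 12.76/56.077 = 0.22754 mol → 0.22754 mol Ca, 0.22754 mol O.
Al2O3: 29.93/101.961 = 0.29354 mol → 0.58708 mol Al, 0.88062 mol O.
SiO2: 53.59/60.083 = 0.89193 mol → 0.89193 mol Si, 1.78386 mol O.
Total oxygen = 2.96382 mol. Normalization factor = 8/2.96382 = 2.69922.
Na per 8 O = 0.14360 × 2.69922 = 0.388.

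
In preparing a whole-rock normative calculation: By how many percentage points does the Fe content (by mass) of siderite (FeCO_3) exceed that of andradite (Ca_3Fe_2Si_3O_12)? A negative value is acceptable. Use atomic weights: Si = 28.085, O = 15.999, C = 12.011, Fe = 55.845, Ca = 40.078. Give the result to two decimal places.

26.22 percentage points

First mineral: 55.845 g Fe in 115.853 g formula = 48.20 wt% Fe.
Second mineral: 111.690 g Fe in 508.167 g formula = 21.98 wt% Fe.
48.20% − 21.98% gives a difference of 26.22 percentage points.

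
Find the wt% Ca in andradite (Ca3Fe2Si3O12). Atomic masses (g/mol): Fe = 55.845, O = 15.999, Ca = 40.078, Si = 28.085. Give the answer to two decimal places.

23.66 weight percent

M(Ca3Fe2Si3O12) = 508.167 g/mol.
Ca contributes 3 × 40.078 = 120.234 g per mole.
120.234/508.167 = 0.2366 → 23.66%.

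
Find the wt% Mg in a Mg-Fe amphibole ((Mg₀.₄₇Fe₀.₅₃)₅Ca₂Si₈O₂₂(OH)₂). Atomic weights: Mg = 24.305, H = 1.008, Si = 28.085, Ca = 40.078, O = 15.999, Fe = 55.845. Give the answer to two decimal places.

6.38 mass %

Formula mass = 2.35×24.305 + 2.65×55.845 + 2×40.078 + 8×28.085 + 24×15.999 + 2×1.008 = 895.934 g/mol, of which 57.117 g is Mg.
So Mg makes up 57.117/895.934 = 0.0638 of the mass, i.e. 6.38%.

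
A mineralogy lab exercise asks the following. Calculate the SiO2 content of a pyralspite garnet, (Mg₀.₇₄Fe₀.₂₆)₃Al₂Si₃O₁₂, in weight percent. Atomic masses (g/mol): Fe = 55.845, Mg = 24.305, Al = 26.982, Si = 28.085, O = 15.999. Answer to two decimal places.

42.14 wt%

M((Mg₀.₇₄Fe₀.₂₆)₃Al₂Si₃O₁₂) = 427.723 g/mol; M(SiO2) = 60.083 g/mol.
Moles SiO2 per formula unit = 3 Si ÷ 1 = 3.0000.
SiO2 fraction = (3.0000 × 60.083) / 427.723 = 180.249/427.723 = 0.4214.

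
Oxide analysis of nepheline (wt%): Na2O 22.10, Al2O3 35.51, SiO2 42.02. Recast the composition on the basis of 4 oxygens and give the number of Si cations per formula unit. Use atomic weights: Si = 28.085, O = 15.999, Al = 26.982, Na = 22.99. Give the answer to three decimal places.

Na2O (M=61.979): mol = 0.35657; Na = 0.71314, O = 0.35657.
Al2O3 (M=101.961): mol = 0.34827; Al = 0.69654, O = 1.04481.
SiO2 (M=60.083): mol = 0.69937; Si = 0.69937, O = 1.39874.
ΣO = 2.80012; factor = 4/ΣO = 1.42851.
Si apfu = 0.69937 × 1.42851 = 0.999.

0.999 Si apfu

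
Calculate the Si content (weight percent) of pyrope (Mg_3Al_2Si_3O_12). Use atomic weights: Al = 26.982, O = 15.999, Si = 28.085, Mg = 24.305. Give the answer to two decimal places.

Molar mass of Mg_3Al_2Si_3O_12: 3*24.305 + 2*26.982 + 3*28.085 + 12*15.999 = 403.122 g/mol.
Mass of Si per formula unit: 3 × 28.085 = 84.255 g.
Weight fraction Si = 84.255 / 403.122 = 0.2090.

20.90 weight percent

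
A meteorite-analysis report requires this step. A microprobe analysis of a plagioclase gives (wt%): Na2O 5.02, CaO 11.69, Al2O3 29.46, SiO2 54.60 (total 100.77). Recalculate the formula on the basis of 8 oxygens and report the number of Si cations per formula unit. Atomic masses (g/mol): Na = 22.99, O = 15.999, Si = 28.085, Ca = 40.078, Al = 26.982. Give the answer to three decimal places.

2.445 Si apfu

5.02 wt% Na2O ÷ 61.979 g/mol = 0.08100 mol, giving 0.16200 Na and 0.08100 O.
11.69 wt% CaO ÷ 56.077 g/mol = 0.20846 mol, giving 0.20846 Ca and 0.20846 O.
29.46 wt% Al2O3 ÷ 101.961 g/mol = 0.28893 mol, giving 0.57786 Al and 0.86679 O.
54.60 wt% SiO2 ÷ 60.083 g/mol = 0.90874 mol, giving 0.90874 Si and 1.81748 O.
Oxygen sums to 2.97373; scaling by 8/2.97373 = 2.69022 puts the formula on 8 O.
Si: 0.90874 × 2.69022 = 2.445 atoms per formula unit.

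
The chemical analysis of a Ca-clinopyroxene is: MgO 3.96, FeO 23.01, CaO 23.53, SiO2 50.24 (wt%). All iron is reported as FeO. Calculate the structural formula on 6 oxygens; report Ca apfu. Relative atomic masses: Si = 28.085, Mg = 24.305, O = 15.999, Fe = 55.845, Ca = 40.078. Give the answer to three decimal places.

MgO (M=40.304): mol = 0.09825; Mg = 0.09825, O = 0.09825.
FeO (M=71.844): mol = 0.32028; Fe = 0.32028, O = 0.32028.
CaO (M=56.077): mol = 0.41960; Ca = 0.41960, O = 0.41960.
SiO2 (M=60.083): mol = 0.83618; Si = 0.83618, O = 1.67236.
ΣO = 2.51049; factor = 6/ΣO = 2.38997.
Ca apfu = 0.41960 × 2.38997 = 1.003.

1.003 Ca apfu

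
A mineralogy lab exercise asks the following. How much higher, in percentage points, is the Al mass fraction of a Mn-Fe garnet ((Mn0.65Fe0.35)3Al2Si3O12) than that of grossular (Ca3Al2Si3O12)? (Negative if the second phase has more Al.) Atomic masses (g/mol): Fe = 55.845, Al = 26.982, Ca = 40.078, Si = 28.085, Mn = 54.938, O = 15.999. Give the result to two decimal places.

-1.10 percentage points

Al in (Mn0.65Fe0.35)3Al2Si3O12: molar mass 495.973 g/mol; 2×26.982 = 53.964 g → 10.88 wt%.
Al in Ca3Al2Si3O12: molar mass 450.441 g/mol; 2×26.982 = 53.964 g → 11.98 wt%.
Difference = 10.88 − 11.98 = -1.10 percentage points.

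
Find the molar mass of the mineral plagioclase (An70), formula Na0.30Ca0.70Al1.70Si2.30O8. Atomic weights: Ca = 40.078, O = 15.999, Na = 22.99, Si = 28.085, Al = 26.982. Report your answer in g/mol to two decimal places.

M = 0.30*22.99 + 0.70*40.078 + 1.70*26.982 + 2.30*28.085 + 8*15.999

273.41 g/mol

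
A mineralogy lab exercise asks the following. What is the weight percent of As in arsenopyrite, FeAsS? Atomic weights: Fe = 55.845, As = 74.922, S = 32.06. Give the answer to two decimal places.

46.01 weight percent

Molar mass of FeAsS: 1·55.845 + 1·74.922 + 1·32.06 = 162.827 g/mol.
Mass of As per formula unit: 1 × 74.922 = 74.922 g.
Weight fraction As = 74.922 / 162.827 = 0.4601.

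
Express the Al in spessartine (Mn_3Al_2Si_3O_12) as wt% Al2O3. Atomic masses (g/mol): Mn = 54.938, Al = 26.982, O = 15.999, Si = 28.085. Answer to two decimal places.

20.60 wt%

M(Mn_3Al_2Si_3O_12) = 495.021 g/mol; M(Al2O3) = 101.961 g/mol.
Moles Al2O3 per formula unit = 2 Al ÷ 2 = 1.0000.
Al2O3 fraction = (1.0000 × 101.961) / 495.021 = 101.961/495.021 = 0.2060.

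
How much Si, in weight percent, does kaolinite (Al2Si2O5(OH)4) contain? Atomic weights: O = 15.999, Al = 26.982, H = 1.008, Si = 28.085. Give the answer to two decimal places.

21.76 weight percent

Molar mass of Al2Si2O5(OH)4: 2×26.982 + 2×28.085 + 9×15.999 + 4×1.008 = 258.157 g/mol.
Mass of Si per formula unit: 2 × 28.085 = 56.170 g.
Weight fraction Si = 56.170 / 258.157 = 0.2176.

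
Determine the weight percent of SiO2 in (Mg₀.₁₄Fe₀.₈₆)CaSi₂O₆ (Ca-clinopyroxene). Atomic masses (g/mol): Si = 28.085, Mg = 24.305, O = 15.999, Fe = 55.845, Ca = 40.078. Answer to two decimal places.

Formula mass = 243.671 g/mol.
2 Si → 2.0000 mol SiO2 per formula unit; M(SiO2) = 60.083, so SiO2 mass = 120.166 g.
120.166/243.671 × 100 = 49.31 wt%.

49.31 wt%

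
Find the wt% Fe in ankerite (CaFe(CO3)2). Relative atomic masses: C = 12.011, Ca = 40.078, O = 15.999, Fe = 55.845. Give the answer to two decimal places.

25.86 weight percent

M(CaFe(CO3)2) = 215.939 g/mol.
Fe contributes 1 × 55.845 = 55.845 g per mole.
55.845/215.939 = 0.2586 → 25.86%.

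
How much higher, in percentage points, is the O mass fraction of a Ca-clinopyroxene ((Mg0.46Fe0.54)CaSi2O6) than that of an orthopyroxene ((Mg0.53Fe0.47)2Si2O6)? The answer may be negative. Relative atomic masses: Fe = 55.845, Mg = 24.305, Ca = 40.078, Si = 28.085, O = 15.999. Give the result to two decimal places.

O in (Mg0.46Fe0.54)CaSi2O6: molar mass 233.579 g/mol; 6×15.999 = 95.994 g → 41.10 wt%.
O in (Mg0.53Fe0.47)2Si2O6: molar mass 230.422 g/mol; 6×15.999 = 95.994 g → 41.66 wt%.
Difference = 41.10 − 41.66 = -0.56 percentage points.

-0.56 percentage points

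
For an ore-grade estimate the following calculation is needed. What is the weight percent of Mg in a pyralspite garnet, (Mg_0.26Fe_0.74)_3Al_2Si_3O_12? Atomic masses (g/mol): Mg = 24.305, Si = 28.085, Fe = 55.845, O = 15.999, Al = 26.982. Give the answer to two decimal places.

4.01 weight percent

Formula mass = 0.78×24.305 + 2.22×55.845 + 2×26.982 + 3×28.085 + 12×15.999 = 473.141 g/mol, of which 18.958 g is Mg.
So Mg makes up 18.958/473.141 = 0.0401 of the mass, i.e. 4.01%.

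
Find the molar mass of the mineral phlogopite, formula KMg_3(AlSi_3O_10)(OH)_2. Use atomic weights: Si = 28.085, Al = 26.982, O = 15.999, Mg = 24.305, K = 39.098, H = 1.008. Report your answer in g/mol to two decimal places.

The formula mass is the sum 1(39.098) + 3(24.305) + 1(26.982) + 3(28.085) + 12(15.999) + 2(1.008).

417.25 g/mol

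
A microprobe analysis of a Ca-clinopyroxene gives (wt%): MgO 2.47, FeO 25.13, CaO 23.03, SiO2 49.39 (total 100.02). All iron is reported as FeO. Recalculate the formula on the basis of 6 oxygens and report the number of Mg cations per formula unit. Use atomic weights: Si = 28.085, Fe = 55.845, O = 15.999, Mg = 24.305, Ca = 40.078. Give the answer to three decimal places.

MgO: 2.47/40.304 = 0.06128 mol → 0.06128 mol Mg, 0.06128 mol O.
FeO: 25.13/71.844 = 0.34979 mol → 0.34979 mol Fe, 0.34979 mol O.
CaO: 23.03/56.077 = 0.41069 mol → 0.41069 mol Ca, 0.41069 mol O.
SiO2: 49.39/60.083 = 0.82203 mol → 0.82203 mol Si, 1.64406 mol O.
Total oxygen = 2.46582 mol. Normalization factor = 6/2.46582 = 2.43327.
Mg per 6 O = 0.06128 × 2.43327 = 0.149.

0.149 Mg apfu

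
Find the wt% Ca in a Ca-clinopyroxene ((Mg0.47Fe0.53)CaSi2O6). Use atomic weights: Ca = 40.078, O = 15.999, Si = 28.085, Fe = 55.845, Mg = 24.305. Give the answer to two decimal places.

17.18 weight percent

M((Mg0.47Fe0.53)CaSi2O6) = 233.263 g/mol.
Ca contributes 1 × 40.078 = 40.078 g per mole.
40.078/233.263 = 0.1718 → 17.18%.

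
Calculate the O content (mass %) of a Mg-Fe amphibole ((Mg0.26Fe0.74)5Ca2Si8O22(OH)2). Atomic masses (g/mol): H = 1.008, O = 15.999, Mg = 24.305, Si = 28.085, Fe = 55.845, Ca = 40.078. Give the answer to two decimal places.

Molar mass of (Mg0.26Fe0.74)5Ca2Si8O22(OH)2: 1.30·24.305 + 3.70·55.845 + 2·40.078 + 8·28.085 + 24·15.999 + 2·1.008 = 929.051 g/mol.
Mass of O per formula unit: 24 × 15.999 = 383.976 g.
Weight fraction O = 383.976 / 929.051 = 0.4133.

41.33 mass %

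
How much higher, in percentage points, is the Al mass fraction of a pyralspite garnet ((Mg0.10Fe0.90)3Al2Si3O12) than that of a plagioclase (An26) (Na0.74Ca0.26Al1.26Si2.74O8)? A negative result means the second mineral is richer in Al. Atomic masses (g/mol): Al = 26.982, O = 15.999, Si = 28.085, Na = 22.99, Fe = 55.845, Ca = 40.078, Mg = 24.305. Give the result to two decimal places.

M((Mg0.10Fe0.90)3Al2Si3O12) = 488.280 g/mol, so wt% Al = 53.964/488.280 × 100 = 11.05%.
M(Na0.74Ca0.26Al1.26Si2.74O8) = 266.375 g/mol, so wt% Al = 33.997/266.375 × 100 = 12.76%.
11.05 − 12.76 = -1.71 pp.

-1.71 percentage points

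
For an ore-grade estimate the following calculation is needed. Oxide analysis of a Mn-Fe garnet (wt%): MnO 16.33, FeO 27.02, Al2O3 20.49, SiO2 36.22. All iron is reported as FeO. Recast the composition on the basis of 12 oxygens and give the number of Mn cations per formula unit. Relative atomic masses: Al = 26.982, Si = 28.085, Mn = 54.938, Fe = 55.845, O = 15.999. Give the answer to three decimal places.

MnO: 16.33/70.937 = 0.23020 mol → 0.23020 mol Mn, 0.23020 mol O.
FeO: 27.02/71.844 = 0.37609 mol → 0.37609 mol Fe, 0.37609 mol O.
Al2O3: 20.49/101.961 = 0.20096 mol → 0.40192 mol Al, 0.60288 mol O.
SiO2: 36.22/60.083 = 0.60283 mol → 0.60283 mol Si, 1.20566 mol O.
Total oxygen = 2.41483 mol. Normalization factor = 12/2.41483 = 4.96929.
Mn per 12 O = 0.23020 × 4.96929 = 1.144.

1.144 Mn apfu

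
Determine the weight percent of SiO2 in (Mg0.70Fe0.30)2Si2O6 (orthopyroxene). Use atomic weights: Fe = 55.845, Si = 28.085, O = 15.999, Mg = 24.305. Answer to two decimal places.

54.70 wt%

Formula mass = 219.698 g/mol.
2 Si → 2.0000 mol SiO2 per formula unit; M(SiO2) = 60.083, so SiO2 mass = 120.166 g.
120.166/219.698 × 100 = 54.70 wt%.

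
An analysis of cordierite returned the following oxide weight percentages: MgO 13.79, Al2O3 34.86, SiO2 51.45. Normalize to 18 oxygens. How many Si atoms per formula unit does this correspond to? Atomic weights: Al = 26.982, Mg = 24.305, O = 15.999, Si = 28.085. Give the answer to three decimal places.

MgO: 13.79/40.304 = 0.34215 mol → 0.34215 mol Mg, 0.34215 mol O.
Al2O3: 34.86/101.961 = 0.34190 mol → 0.68380 mol Al, 1.02570 mol O.
SiO2: 51.45/60.083 = 0.85632 mol → 0.85632 mol Si, 1.71264 mol O.
Total oxygen = 3.08049 mol. Normalization factor = 18/3.08049 = 5.84323.
Si per 18 O = 0.85632 × 5.84323 = 5.004.

5.004 Si apfu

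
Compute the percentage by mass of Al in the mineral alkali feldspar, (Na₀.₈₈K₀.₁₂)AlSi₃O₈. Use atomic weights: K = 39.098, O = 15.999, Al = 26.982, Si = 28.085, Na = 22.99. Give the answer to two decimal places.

10.21 wt%

Molar mass of (Na₀.₈₈K₀.₁₂)AlSi₃O₈: 0.88·22.99 + 0.12·39.098 + 1·26.982 + 3·28.085 + 8·15.999 = 264.152 g/mol.
Mass of Al per formula unit: 1 × 26.982 = 26.982 g.
Weight fraction Al = 26.982 / 264.152 = 0.1021.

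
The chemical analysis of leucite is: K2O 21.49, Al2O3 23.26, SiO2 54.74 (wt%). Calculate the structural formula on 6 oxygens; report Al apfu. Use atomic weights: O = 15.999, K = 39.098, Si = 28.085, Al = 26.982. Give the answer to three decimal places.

1.001 Al apfu

K2O: 21.49/94.195 = 0.22814 mol → 0.45628 mol K, 0.22814 mol O.
Al2O3: 23.26/101.961 = 0.22813 mol → 0.45626 mol Al, 0.68439 mol O.
SiO2: 54.74/60.083 = 0.91107 mol → 0.91107 mol Si, 1.82214 mol O.
Total oxygen = 2.73467 mol. Normalization factor = 6/2.73467 = 2.19405.
Al per 6 O = 0.45626 × 2.19405 = 1.001.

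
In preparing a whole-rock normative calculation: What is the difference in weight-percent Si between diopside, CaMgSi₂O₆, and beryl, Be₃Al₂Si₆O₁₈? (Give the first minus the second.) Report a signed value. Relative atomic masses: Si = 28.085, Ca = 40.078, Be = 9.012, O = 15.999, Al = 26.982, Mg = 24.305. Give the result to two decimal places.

Si in CaMgSi₂O₆: molar mass 216.547 g/mol; 2×28.085 = 56.170 g → 25.94 wt%.
Si in Be₃Al₂Si₆O₁₈: molar mass 537.492 g/mol; 6×28.085 = 168.510 g → 31.35 wt%.
Difference = 25.94 − 31.35 = -5.41 percentage points.

-5.41 percentage points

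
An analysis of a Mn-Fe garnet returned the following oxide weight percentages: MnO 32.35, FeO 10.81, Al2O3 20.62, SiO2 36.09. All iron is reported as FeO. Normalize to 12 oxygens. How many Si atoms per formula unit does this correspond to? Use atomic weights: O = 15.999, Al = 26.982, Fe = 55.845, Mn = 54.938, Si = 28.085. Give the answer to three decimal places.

2.985 Si apfu

MnO (M=70.937): mol = 0.45604; Mn = 0.45604, O = 0.45604.
FeO (M=71.844): mol = 0.15046; Fe = 0.15046, O = 0.15046.
Al2O3 (M=101.961): mol = 0.20223; Al = 0.40446, O = 0.60669.
SiO2 (M=60.083): mol = 0.60067; Si = 0.60067, O = 1.20134.
ΣO = 2.41453; factor = 12/ΣO = 4.96991.
Si apfu = 0.60067 × 4.96991 = 2.985.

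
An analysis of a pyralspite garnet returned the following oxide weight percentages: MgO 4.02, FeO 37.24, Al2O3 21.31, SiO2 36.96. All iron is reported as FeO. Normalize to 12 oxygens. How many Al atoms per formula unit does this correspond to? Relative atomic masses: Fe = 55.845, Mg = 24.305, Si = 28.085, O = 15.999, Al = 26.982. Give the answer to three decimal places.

2.026 Al apfu

MgO: 4.02/40.304 = 0.09974 mol → 0.09974 mol Mg, 0.09974 mol O.
FeO: 37.24/71.844 = 0.51835 mol → 0.51835 mol Fe, 0.51835 mol O.
Al2O3: 21.31/101.961 = 0.20900 mol → 0.41800 mol Al, 0.62700 mol O.
SiO2: 36.96/60.083 = 0.61515 mol → 0.61515 mol Si, 1.23030 mol O.
Total oxygen = 2.47539 mol. Normalization factor = 12/2.47539 = 4.84772.
Al per 12 O = 0.41800 × 4.84772 = 2.026.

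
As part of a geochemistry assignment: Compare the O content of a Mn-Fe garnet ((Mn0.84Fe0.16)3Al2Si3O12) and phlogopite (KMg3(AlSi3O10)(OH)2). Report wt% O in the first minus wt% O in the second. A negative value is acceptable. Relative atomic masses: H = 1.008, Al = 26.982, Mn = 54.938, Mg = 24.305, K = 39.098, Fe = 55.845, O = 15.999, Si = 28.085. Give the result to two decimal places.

First mineral: 191.988 g O in 495.456 g formula = 38.75 wt% O.
Second mineral: 191.988 g O in 417.254 g formula = 46.01 wt% O.
38.75% − 46.01% gives a difference of -7.26 percentage points.

-7.26 percentage points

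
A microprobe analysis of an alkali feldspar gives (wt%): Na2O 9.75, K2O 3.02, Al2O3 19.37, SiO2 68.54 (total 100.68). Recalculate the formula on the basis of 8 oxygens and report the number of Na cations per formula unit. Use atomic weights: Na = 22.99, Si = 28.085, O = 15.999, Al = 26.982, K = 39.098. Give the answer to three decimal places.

Na2O (M=61.979): mol = 0.15731; Na = 0.31462, O = 0.15731.
K2O (M=94.195): mol = 0.03206; K = 0.06412, O = 0.03206.
Al2O3 (M=101.961): mol = 0.18997; Al = 0.37994, O = 0.56991.
SiO2 (M=60.083): mol = 1.14076; Si = 1.14076, O = 2.28152.
ΣO = 3.04080; factor = 8/ΣO = 2.63089.
Na apfu = 0.31462 × 2.63089 = 0.828.

0.828 Na apfu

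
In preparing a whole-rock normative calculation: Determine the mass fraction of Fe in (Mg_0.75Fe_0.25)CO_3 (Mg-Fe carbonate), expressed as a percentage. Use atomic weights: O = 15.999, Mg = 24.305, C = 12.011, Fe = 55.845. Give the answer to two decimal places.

15.14 weight percent

Formula mass = 0.75·24.305 + 0.25·55.845 + 1·12.011 + 3·15.999 = 92.198 g/mol, of which 13.961 g is Fe.
So Fe makes up 13.961/92.198 = 0.1514 of the mass, i.e. 15.14%.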